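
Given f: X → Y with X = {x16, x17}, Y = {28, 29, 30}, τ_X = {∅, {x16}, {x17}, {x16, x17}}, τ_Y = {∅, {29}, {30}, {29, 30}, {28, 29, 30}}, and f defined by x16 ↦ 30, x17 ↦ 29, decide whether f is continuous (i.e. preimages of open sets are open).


f IS continuous.

Compute f^{-1}(U) for each U ∈ τ_Y:
  U = ∅: f^{-1}(U) = ∅ ∈ τ_X ✓.
  U = {29}: f^{-1}(U) = {x17} ∈ τ_X ✓.
  U = {30}: f^{-1}(U) = {x16} ∈ τ_X ✓.
  U = {29, 30}: f^{-1}(U) = {x16, x17} ∈ τ_X ✓.
  U = {28, 29, 30}: f^{-1}(U) = {x16, x17} ∈ τ_X ✓.
Every preimage lies in τ_X, so f IS continuous.


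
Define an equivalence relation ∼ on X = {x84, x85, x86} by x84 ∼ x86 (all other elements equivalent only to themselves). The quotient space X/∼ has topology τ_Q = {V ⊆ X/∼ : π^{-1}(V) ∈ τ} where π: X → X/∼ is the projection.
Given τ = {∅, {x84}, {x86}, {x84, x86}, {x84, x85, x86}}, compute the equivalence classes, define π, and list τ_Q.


X/∼ = {[x84=x86], [x85]}; |τ_Q| = 3.

Equivalence classes: [x84=x86], [x85].
Quotient map π: X → X/∼ sends x84 ↦ [x84=x86], x85 ↦ [x85], x86 ↦ [x84=x86].
For each subset V ⊆ X/∼, compute π^{-1}(V) ⊆ X and check whether π^{-1}(V) ∈ τ. V is open in τ_Q iff π^{-1}(V) ∈ τ.
  V = {}: π^{-1}(V) = ∅ ∈ τ ✓.
  V = {[x84=x86]}: π^{-1}(V) = {x84, x86} ∈ τ ✓.
  V = {[x85]}: π^{-1}(V) = {x85} ∉ τ ✗.
  V = {[x84=x86], [x85]}: π^{-1}(V) = {x84, x85, x86} ∈ τ ✓.
Open sets in the quotient: τ_Q = {{}, {[x84=x86]}, {[x84=x86], [x85]}} (3 elements).


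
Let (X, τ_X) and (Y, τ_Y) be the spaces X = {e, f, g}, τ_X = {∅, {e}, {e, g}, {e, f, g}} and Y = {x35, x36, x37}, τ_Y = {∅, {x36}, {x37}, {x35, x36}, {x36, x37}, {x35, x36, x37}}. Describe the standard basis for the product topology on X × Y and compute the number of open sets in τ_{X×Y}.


Basis B = {∅ × ∅, {e} × {x36}, {e} × {x37}, {e} × {x35, x36}, {e} × {x36, x37}, {e, g} × {x36}, {e, g} × {x37}, {e} × {x35, x36, x37}, {e, f, g} × {x36}, {e, f, g} × {x37}, {e, g} × {x35, x36}, {e, g} × {x36, x37}, {e, g} × {x35, x36, x37}, {e, f, g} × {x35, x36}, {e, f, g} × {x36, x37}, {e, f, g} × {x35, x36, x37}}; |τ_{X×Y}| = 40.

Enumerate products U × V with U ∈ τ_X, V ∈ τ_Y (deduplicated):
  ∅ × ∅ = {} (∅)
  {e} × {x36} = {(e,x36)}
  {e} × {x37} = {(e,x37)}
  {e} × {x35, x36} = {(e,x35), (e,x36)}
  {e} × {x36, x37} = {(e,x36), (e,x37)}
  {e, g} × {x36} = {(e,x36), (g,x36)}
  {e, g} × {x37} = {(e,x37), (g,x37)}
  {e} × {x35, x36, x37} = {(e,x35), (e,x36), (e,x37)}
  {e, f, g} × {x36} = {(e,x36), (f,x36), (g,x36)}
  {e, f, g} × {x37} = {(e,x37), (f,x37), (g,x37)}
  {e, g} × {x35, x36} = {(e,x35), (e,x36), (g,x35), (g,x36)}
  {e, g} × {x36, x37} = {(e,x36), (e,x37), (g,x36), (g,x37)}
  {e, g} × {x35, x36, x37} = {(e,x35), (e,x36), (e,x37), (g,x35), (g,x36), (g,x37)}
  {e, f, g} × {x35, x36} = {(e,x35), (e,x36), (f,x35), (f,x36), (g,x35), (g,x36)}
  {e, f, g} × {x36, x37} = {(e,x36), (e,x37), (f,x36), (f,x37), (g,x36), (g,x37)}
  {e, f, g} × {x35, x36, x37} = {(e,x35), (e,x36), (e,x37), (f,x35), (f,x36), (f,x37), (g,x35), (g,x36), (g,x37)}
These 16 distinct sets form the basis B.
Close under arbitrary unions to get τ_{X×Y}; counting gives |τ_{X×Y}| = 40.


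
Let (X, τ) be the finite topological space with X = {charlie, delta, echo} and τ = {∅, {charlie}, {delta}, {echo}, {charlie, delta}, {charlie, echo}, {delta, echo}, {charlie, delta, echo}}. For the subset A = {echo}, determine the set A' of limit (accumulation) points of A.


A' = ∅

For each x ∈ X, list the open sets U ∈ τ with x ∈ U, then check whether U ∩ (A ∖ {x}) ≠ ∅ for every such U.
  x = charlie: open {charlie} ∋ x has {charlie} ∩ (A ∖ {charlie}) = ∅, so x is NOT a limit point.
  x = delta: open {delta} ∋ x has {delta} ∩ (A ∖ {delta}) = ∅, so x is NOT a limit point.
  x = echo: open {echo} ∋ x has {echo} ∩ (A ∖ {echo}) = ∅, so x is NOT a limit point.
Collecting: A' = ∅.


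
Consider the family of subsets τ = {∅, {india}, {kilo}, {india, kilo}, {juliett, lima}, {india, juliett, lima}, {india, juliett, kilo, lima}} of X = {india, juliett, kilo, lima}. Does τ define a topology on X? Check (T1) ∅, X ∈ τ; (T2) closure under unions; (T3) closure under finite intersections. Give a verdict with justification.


τ is NOT a topology on X.

Axiom (T1): ∅ ∈ τ? Yes; X ∈ τ? Yes.
Axiom (T2/T3): check pairwise unions and intersections of members of τ.
Counterexample for (T2): {kilo} ∪ {juliett, lima} = {juliett, kilo, lima} ∉ τ. Therefore τ is NOT a topology.


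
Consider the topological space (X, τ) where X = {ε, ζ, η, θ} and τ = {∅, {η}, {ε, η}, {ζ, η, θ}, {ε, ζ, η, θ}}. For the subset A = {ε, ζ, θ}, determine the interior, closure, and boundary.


int(A) = ∅, cl(A) = {ε, ζ, θ}, ∂A = {ε, ζ, θ}.

Closed sets in (X, τ) are complements of opens:
  closed(X, τ) = {∅, {ε}, {ζ, θ}, {ε, ζ, θ}, {ε, ζ, η, θ}}.
int(A) = ⋃ {U ∈ τ : U ⊆ A}. Opens contained in A: ∅.
Taking the union of these: int(A) = ∅.
cl(A) = ⋂ {C closed : A ⊆ C}. Closed sets containing A: {ε, ζ, θ}, {ε, ζ, η, θ}.
Intersecting these: cl(A) = {ε, ζ, θ}.
∂A = cl(A) ∖ int(A) = {ε, ζ, θ} ∖ ∅ = {ε, ζ, θ}.


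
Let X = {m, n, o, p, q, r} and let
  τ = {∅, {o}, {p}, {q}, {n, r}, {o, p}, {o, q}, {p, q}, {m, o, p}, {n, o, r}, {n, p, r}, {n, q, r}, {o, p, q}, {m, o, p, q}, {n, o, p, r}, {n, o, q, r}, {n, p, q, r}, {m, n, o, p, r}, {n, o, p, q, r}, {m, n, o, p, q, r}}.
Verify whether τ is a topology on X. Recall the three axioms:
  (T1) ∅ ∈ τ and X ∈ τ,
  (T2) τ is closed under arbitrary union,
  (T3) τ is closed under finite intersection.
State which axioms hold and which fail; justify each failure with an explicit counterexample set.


τ IS a topology on X.

Axiom (T1): ∅ ∈ τ? Yes; X ∈ τ? Yes.
Axiom (T2/T3): check pairwise unions and intersections of members of τ.
All pairwise intersections and unions checked — each lies in τ. Therefore τ satisfies (T1), (T2), (T3): it IS a topology on X.


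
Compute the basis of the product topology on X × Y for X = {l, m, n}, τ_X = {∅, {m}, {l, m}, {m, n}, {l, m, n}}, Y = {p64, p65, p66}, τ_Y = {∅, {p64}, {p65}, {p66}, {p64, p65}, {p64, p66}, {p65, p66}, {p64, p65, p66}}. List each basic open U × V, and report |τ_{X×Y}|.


Basis B = {∅ × ∅, {m} × {p64}, {m} × {p65}, {m} × {p66}, {l, m} × {p64}, {l, m} × {p65}, {l, m} × {p66}, {m} × {p64, p65}, {m} × {p64, p66}, {m, n} × {p64}, {m} × {p65, p66}, {m, n} × {p65}, {m, n} × {p66}, {l, m, n} × {p64}, {l, m, n} × {p65}, {l, m, n} × {p66}, {m} × {p64, p65, p66}, {l, m} × {p64, p65}, {l, m} × {p64, p66}, {l, m} × {p65, p66}, {m, n} × {p64, p65}, {m, n} × {p64, p66}, {m, n} × {p65, p66}, {l, m} × {p64, p65, p66}, {l, m, n} × {p64, p65}, {l, m, n} × {p64, p66}, {l, m, n} × {p65, p66}, {m, n} × {p64, p65, p66}, {l, m, n} × {p64, p65, p66}}; |τ_{X×Y}| = 125.

Enumerate products U × V with U ∈ τ_X, V ∈ τ_Y (deduplicated):
  ∅ × ∅ = {} (∅)
  {m} × {p64} = {(m,p64)}
  {m} × {p65} = {(m,p65)}
  {m} × {p66} = {(m,p66)}
  {l, m} × {p64} = {(l,p64), (m,p64)}
  {l, m} × {p65} = {(l,p65), (m,p65)}
  {l, m} × {p66} = {(l,p66), (m,p66)}
  {m} × {p64, p65} = {(m,p64), (m,p65)}
  {m} × {p64, p66} = {(m,p64), (m,p66)}
  {m, n} × {p64} = {(m,p64), (n,p64)}
  {m} × {p65, p66} = {(m,p65), (m,p66)}
  {m, n} × {p65} = {(m,p65), (n,p65)}
  {m, n} × {p66} = {(m,p66), (n,p66)}
  {l, m, n} × {p64} = {(l,p64), (m,p64), (n,p64)}
  {l, m, n} × {p65} = {(l,p65), (m,p65), (n,p65)}
  {l, m, n} × {p66} = {(l,p66), (m,p66), (n,p66)}
  {m} × {p64, p65, p66} = {(m,p64), (m,p65), (m,p66)}
  {l, m} × {p64, p65} = {(l,p64), (l,p65), (m,p64), (m,p65)}
  {l, m} × {p64, p66} = {(l,p64), (l,p66), (m,p64), (m,p66)}
  {l, m} × {p65, p66} = {(l,p65), (l,p66), (m,p65), (m,p66)}
  {m, n} × {p64, p65} = {(m,p64), (m,p65), (n,p64), (n,p65)}
  {m, n} × {p64, p66} = {(m,p64), (m,p66), (n,p64), (n,p66)}
  {m, n} × {p65, p66} = {(m,p65), (m,p66), (n,p65), (n,p66)}
  {l, m} × {p64, p65, p66} = {(l,p64), (l,p65), (l,p66), (m,p64), (m,p65), (m,p66)}
  {l, m, n} × {p64, p65} = {(l,p64), (l,p65), (m,p64), (m,p65), (n,p64), (n,p65)}
  {l, m, n} × {p64, p66} = {(l,p64), (l,p66), (m,p64), (m,p66), (n,p64), (n,p66)}
  {l, m, n} × {p65, p66} = {(l,p65), (l,p66), (m,p65), (m,p66), (n,p65), (n,p66)}
  {m, n} × {p64, p65, p66} = {(m,p64), (m,p65), (m,p66), (n,p64), (n,p65), (n,p66)}
  {l, m, n} × {p64, p65, p66} = {(l,p64), (l,p65), (l,p66), (m,p64), (m,p65), (m,p66), (n,p64), (n,p65), (n,p66)}
These 29 distinct sets form the basis B.
Close under arbitrary unions to get τ_{X×Y}; counting gives |τ_{X×Y}| = 125.


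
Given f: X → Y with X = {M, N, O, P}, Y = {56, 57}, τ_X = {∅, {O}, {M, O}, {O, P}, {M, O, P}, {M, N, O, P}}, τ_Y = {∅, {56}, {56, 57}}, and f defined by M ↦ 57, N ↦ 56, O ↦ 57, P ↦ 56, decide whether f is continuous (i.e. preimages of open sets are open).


f is NOT continuous.

Compute f^{-1}(U) for each U ∈ τ_Y:
  U = ∅: f^{-1}(U) = ∅ ∈ τ_X ✓.
  U = {56}: f^{-1}(U) = {N, P} ∉ τ_X ✗.
  U = {56, 57}: f^{-1}(U) = {M, N, O, P} ∈ τ_X ✓.
Found U = {56} with f^{-1}(U) = {N, P} not in τ_X. Therefore f is NOT continuous.


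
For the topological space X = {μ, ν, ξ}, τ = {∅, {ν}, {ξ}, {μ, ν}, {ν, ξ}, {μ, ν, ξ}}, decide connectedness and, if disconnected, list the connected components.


(X, τ) is disconnected; components = [{ξ}, {μ, ν}].

Find clopen sets (U ∈ τ with X ∖ U ∈ τ):
  U = ∅, X ∖ U = {μ, ν, ξ} — both open, so U is clopen.
  U = {ξ}, X ∖ U = {μ, ν} — both open, so U is clopen.
  U = {μ, ν}, X ∖ U = {ξ} — both open, so U is clopen.
  U = {μ, ν, ξ}, X ∖ U = ∅ — both open, so U is clopen.
Nontrivial clopen(s) exist: e.g. {ξ}. So (X, τ) is disconnected.
Compute connected components by grouping points that agree on all clopens:
  component: {ξ}
  component: {μ, ν}


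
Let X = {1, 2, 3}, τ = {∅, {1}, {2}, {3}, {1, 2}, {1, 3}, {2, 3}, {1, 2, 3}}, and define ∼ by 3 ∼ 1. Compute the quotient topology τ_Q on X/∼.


X/∼ = {[1=3], [2]}; |τ_Q| = 4.

Equivalence classes: [1=3], [2].
Quotient map π: X → X/∼ sends 1 ↦ [1=3], 2 ↦ [2], 3 ↦ [1=3].
For each subset V ⊆ X/∼, compute π^{-1}(V) ⊆ X and check whether π^{-1}(V) ∈ τ. V is open in τ_Q iff π^{-1}(V) ∈ τ.
  V = {}: π^{-1}(V) = ∅ ∈ τ ✓.
  V = {[1=3]}: π^{-1}(V) = {1, 3} ∈ τ ✓.
  V = {[2]}: π^{-1}(V) = {2} ∈ τ ✓.
  V = {[1=3], [2]}: π^{-1}(V) = {1, 2, 3} ∈ τ ✓.
Open sets in the quotient: τ_Q = {{}, {[1=3]}, {[2]}, {[1=3], [2]}} (4 elements).


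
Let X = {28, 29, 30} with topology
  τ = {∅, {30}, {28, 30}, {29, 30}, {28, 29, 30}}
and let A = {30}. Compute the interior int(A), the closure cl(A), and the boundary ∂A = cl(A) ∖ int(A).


int(A) = {30}, cl(A) = {28, 29, 30}, ∂A = {28, 29}.

Closed sets in (X, τ) are complements of opens:
  closed(X, τ) = {∅, {28}, {29}, {28, 29}, {28, 29, 30}}.
int(A) = ⋃ {U ∈ τ : U ⊆ A}. Opens contained in A: ∅, {30}.
Taking the union of these: int(A) = {30}.
cl(A) = ⋂ {C closed : A ⊆ C}. Closed sets containing A: {28, 29, 30}.
Intersecting these: cl(A) = {28, 29, 30}.
∂A = cl(A) ∖ int(A) = {28, 29, 30} ∖ {30} = {28, 29}.


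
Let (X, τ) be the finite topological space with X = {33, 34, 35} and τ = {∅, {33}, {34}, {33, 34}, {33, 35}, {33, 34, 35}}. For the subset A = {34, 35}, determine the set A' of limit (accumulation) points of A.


A' = ∅

For each x ∈ X, list the open sets U ∈ τ with x ∈ U, then check whether U ∩ (A ∖ {x}) ≠ ∅ for every such U.
  x = 33: open {33} ∋ x has {33} ∩ (A ∖ {33}) = ∅, so x is NOT a limit point.
  x = 34: open {34} ∋ x has {34} ∩ (A ∖ {34}) = ∅, so x is NOT a limit point.
  x = 35: open {33, 35} ∋ x has {33, 35} ∩ (A ∖ {35}) = ∅, so x is NOT a limit point.
Collecting: A' = ∅.


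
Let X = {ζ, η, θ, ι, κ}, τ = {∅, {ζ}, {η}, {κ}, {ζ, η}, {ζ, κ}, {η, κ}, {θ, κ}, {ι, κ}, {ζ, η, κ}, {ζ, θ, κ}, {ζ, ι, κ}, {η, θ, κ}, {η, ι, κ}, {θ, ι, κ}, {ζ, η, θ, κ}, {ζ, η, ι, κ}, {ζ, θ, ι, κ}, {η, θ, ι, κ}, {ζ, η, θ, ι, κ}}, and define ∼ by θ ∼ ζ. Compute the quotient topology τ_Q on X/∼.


X/∼ = {[ζ=θ], [η], [ι], [κ]}; |τ_Q| = 10.

Equivalence classes: [ζ=θ], [η], [ι], [κ].
Quotient map π: X → X/∼ sends ζ ↦ [ζ=θ], η ↦ [η], θ ↦ [ζ=θ], ι ↦ [ι], κ ↦ [κ].
For each subset V ⊆ X/∼, compute π^{-1}(V) ⊆ X and check whether π^{-1}(V) ∈ τ. V is open in τ_Q iff π^{-1}(V) ∈ τ.
  V = {}: π^{-1}(V) = ∅ ∈ τ ✓.
  V = {[ζ=θ]}: π^{-1}(V) = {ζ, θ} ∉ τ ✗.
  V = {[η]}: π^{-1}(V) = {η} ∈ τ ✓.
  V = {[ζ=θ], [η]}: π^{-1}(V) = {ζ, η, θ} ∉ τ ✗.
  V = {[ι]}: π^{-1}(V) = {ι} ∉ τ ✗.
  V = {[ζ=θ], [ι]}: π^{-1}(V) = {ζ, θ, ι} ∉ τ ✗.
  V = {[η], [ι]}: π^{-1}(V) = {η, ι} ∉ τ ✗.
  V = {[ζ=θ], [η], [ι]}: π^{-1}(V) = {ζ, η, θ, ι} ∉ τ ✗.
  V = {[κ]}: π^{-1}(V) = {κ} ∈ τ ✓.
  V = {[ζ=θ], [κ]}: π^{-1}(V) = {ζ, θ, κ} ∈ τ ✓.
  V = {[η], [κ]}: π^{-1}(V) = {η, κ} ∈ τ ✓.
  V = {[ζ=θ], [η], [κ]}: π^{-1}(V) = {ζ, η, θ, κ} ∈ τ ✓.
  V = {[ι], [κ]}: π^{-1}(V) = {ι, κ} ∈ τ ✓.
  V = {[ζ=θ], [ι], [κ]}: π^{-1}(V) = {ζ, θ, ι, κ} ∈ τ ✓.
  V = {[η], [ι], [κ]}: π^{-1}(V) = {η, ι, κ} ∈ τ ✓.
  V = {[ζ=θ], [η], [ι], [κ]}: π^{-1}(V) = {ζ, η, θ, ι, κ} ∈ τ ✓.
Open sets in the quotient: τ_Q = {{}, {[η]}, {[κ]}, {[ζ=θ], [κ]}, {[η], [κ]}, {[ζ=θ], [η], [κ]}, {[ι], [κ]}, {[ζ=θ], [ι], [κ]}, {[η], [ι], [κ]}, {[ζ=θ], [η], [ι], [κ]}} (10 elements).


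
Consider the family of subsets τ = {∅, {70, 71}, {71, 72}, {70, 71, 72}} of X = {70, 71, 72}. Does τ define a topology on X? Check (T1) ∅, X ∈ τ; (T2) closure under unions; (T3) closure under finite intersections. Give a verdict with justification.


τ is NOT a topology on X.

Axiom (T1): ∅ ∈ τ? Yes; X ∈ τ? Yes.
Axiom (T2/T3): check pairwise unions and intersections of members of τ.
Counterexample for (T3): {70, 71} ∩ {71, 72} = {71} ∉ τ. Therefore τ is NOT a topology.


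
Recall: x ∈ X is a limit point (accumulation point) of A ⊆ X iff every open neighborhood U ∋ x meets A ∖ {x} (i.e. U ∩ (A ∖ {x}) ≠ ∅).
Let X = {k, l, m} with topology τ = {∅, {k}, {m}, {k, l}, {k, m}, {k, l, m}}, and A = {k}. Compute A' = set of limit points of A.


A' = {l}

For each x ∈ X, list the open sets U ∈ τ with x ∈ U, then check whether U ∩ (A ∖ {x}) ≠ ∅ for every such U.
  x = k: open {k} ∋ x has {k} ∩ (A ∖ {k}) = ∅, so x is NOT a limit point.
  x = l: opens ∋ x are {k, l}, {k, l, m}; each meets A ∖ {l}, so x IS a limit point.
  x = m: open {m} ∋ x has {m} ∩ (A ∖ {m}) = ∅, so x is NOT a limit point.
Collecting: A' = {l}.


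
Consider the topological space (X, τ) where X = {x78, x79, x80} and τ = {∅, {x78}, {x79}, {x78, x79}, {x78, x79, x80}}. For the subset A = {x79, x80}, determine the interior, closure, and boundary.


int(A) = {x79}, cl(A) = {x79, x80}, ∂A = {x80}.

Closed sets in (X, τ) are complements of opens:
  closed(X, τ) = {∅, {x80}, {x78, x80}, {x79, x80}, {x78, x79, x80}}.
int(A) = ⋃ {U ∈ τ : U ⊆ A}. Opens contained in A: ∅, {x79}.
Taking the union of these: int(A) = {x79}.
cl(A) = ⋂ {C closed : A ⊆ C}. Closed sets containing A: {x79, x80}, {x78, x79, x80}.
Intersecting these: cl(A) = {x79, x80}.
∂A = cl(A) ∖ int(A) = {x79, x80} ∖ {x79} = {x80}.


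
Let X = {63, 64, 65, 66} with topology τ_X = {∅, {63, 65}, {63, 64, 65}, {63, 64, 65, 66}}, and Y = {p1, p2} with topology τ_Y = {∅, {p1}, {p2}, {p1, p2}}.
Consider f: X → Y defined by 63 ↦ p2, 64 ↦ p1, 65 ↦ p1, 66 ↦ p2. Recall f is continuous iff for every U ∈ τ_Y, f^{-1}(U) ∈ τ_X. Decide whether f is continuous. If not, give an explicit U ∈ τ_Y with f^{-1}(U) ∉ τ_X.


f is NOT continuous.

Compute f^{-1}(U) for each U ∈ τ_Y:
  U = ∅: f^{-1}(U) = ∅ ∈ τ_X ✓.
  U = {p1}: f^{-1}(U) = {64, 65} ∉ τ_X ✗.
  U = {p2}: f^{-1}(U) = {63, 66} ∉ τ_X ✗.
  U = {p1, p2}: f^{-1}(U) = {63, 64, 65, 66} ∈ τ_X ✓.
Found U = {p1} with f^{-1}(U) = {64, 65} not in τ_X. Therefore f is NOT continuous.


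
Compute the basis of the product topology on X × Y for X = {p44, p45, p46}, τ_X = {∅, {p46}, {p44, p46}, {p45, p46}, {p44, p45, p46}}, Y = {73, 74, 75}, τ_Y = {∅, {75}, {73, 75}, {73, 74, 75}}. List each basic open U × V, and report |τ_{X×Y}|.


Basis B = {∅ × ∅, {p46} × {75}, {p44, p46} × {75}, {p45, p46} × {75}, {p46} × {73, 75}, {p44, p45, p46} × {75}, {p46} × {73, 74, 75}, {p44, p46} × {73, 75}, {p45, p46} × {73, 75}, {p44, p46} × {73, 74, 75}, {p44, p45, p46} × {73, 75}, {p45, p46} × {73, 74, 75}, {p44, p45, p46} × {73, 74, 75}}; |τ_{X×Y}| = 30.

Enumerate products U × V with U ∈ τ_X, V ∈ τ_Y (deduplicated):
  ∅ × ∅ = {} (∅)
  {p46} × {75} = {(p46,75)}
  {p44, p46} × {75} = {(p44,75), (p46,75)}
  {p45, p46} × {75} = {(p45,75), (p46,75)}
  {p46} × {73, 75} = {(p46,73), (p46,75)}
  {p44, p45, p46} × {75} = {(p44,75), (p45,75), (p46,75)}
  {p46} × {73, 74, 75} = {(p46,73), (p46,74), (p46,75)}
  {p44, p46} × {73, 75} = {(p44,73), (p44,75), (p46,73), (p46,75)}
  {p45, p46} × {73, 75} = {(p45,73), (p45,75), (p46,73), (p46,75)}
  {p44, p46} × {73, 74, 75} = {(p44,73), (p44,74), (p44,75), (p46,73), (p46,74), (p46,75)}
  {p44, p45, p46} × {73, 75} = {(p44,73), (p44,75), (p45,73), (p45,75), (p46,73), (p46,75)}
  {p45, p46} × {73, 74, 75} = {(p45,73), (p45,74), (p45,75), (p46,73), (p46,74), (p46,75)}
  {p44, p45, p46} × {73, 74, 75} = {(p44,73), (p44,74), (p44,75), (p45,73), (p45,74), (p45,75), (p46,73), (p46,74), (p46,75)}
These 13 distinct sets form the basis B.
Close under arbitrary unions to get τ_{X×Y}; counting gives |τ_{X×Y}| = 30.


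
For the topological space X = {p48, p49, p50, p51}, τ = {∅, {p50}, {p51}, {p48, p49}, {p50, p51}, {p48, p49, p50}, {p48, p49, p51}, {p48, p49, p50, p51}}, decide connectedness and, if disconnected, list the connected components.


(X, τ) is disconnected; components = [{p50}, {p51}, {p48, p49}].

Find clopen sets (U ∈ τ with X ∖ U ∈ τ):
  U = ∅, X ∖ U = {p48, p49, p50, p51} — both open, so U is clopen.
  U = {p50}, X ∖ U = {p48, p49, p51} — both open, so U is clopen.
  U = {p51}, X ∖ U = {p48, p49, p50} — both open, so U is clopen.
  U = {p48, p49}, X ∖ U = {p50, p51} — both open, so U is clopen.
  U = {p50, p51}, X ∖ U = {p48, p49} — both open, so U is clopen.
  U = {p48, p49, p50}, X ∖ U = {p51} — both open, so U is clopen.
  U = {p48, p49, p51}, X ∖ U = {p50} — both open, so U is clopen.
  U = {p48, p49, p50, p51}, X ∖ U = ∅ — both open, so U is clopen.
Nontrivial clopen(s) exist: e.g. {p51}. So (X, τ) is disconnected.
Compute connected components by grouping points that agree on all clopens:
  component: {p50}
  component: {p51}
  component: {p48, p49}


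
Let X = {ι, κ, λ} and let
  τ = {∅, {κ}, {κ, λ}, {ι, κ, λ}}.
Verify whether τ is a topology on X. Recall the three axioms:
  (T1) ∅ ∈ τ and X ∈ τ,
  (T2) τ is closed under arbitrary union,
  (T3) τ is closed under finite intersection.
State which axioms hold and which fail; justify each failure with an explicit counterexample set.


τ IS a topology on X.

Axiom (T1): ∅ ∈ τ? Yes; X ∈ τ? Yes.
Axiom (T2/T3): check pairwise unions and intersections of members of τ.
All pairwise intersections and unions checked — each lies in τ. Therefore τ satisfies (T1), (T2), (T3): it IS a topology on X.


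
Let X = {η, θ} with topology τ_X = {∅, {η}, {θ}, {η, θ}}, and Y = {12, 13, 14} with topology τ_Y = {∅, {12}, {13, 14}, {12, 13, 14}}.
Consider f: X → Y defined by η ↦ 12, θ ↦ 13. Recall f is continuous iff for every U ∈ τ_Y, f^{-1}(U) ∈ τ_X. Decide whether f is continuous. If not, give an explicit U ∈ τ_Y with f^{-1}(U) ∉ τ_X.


f IS continuous.

Compute f^{-1}(U) for each U ∈ τ_Y:
  U = ∅: f^{-1}(U) = ∅ ∈ τ_X ✓.
  U = {12}: f^{-1}(U) = {η} ∈ τ_X ✓.
  U = {13, 14}: f^{-1}(U) = {θ} ∈ τ_X ✓.
  U = {12, 13, 14}: f^{-1}(U) = {η, θ} ∈ τ_X ✓.
Every preimage lies in τ_X, so f IS continuous.


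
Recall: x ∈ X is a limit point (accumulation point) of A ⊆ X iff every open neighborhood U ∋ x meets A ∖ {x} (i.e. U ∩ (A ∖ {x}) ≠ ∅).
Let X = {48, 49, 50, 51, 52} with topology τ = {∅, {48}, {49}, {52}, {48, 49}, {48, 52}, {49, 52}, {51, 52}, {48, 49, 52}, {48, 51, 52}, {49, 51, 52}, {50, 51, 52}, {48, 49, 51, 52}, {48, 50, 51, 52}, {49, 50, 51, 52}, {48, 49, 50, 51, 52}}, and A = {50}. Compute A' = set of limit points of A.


A' = ∅

For each x ∈ X, list the open sets U ∈ τ with x ∈ U, then check whether U ∩ (A ∖ {x}) ≠ ∅ for every such U.
  x = 48: open {48} ∋ x has {48} ∩ (A ∖ {48}) = ∅, so x is NOT a limit point.
  x = 49: open {49} ∋ x has {49} ∩ (A ∖ {49}) = ∅, so x is NOT a limit point.
  x = 50: open {50, 51, 52} ∋ x has {50, 51, 52} ∩ (A ∖ {50}) = ∅, so x is NOT a limit point.
  x = 51: open {51, 52} ∋ x has {51, 52} ∩ (A ∖ {51}) = ∅, so x is NOT a limit point.
  x = 52: open {52} ∋ x has {52} ∩ (A ∖ {52}) = ∅, so x is NOT a limit point.
Collecting: A' = ∅.


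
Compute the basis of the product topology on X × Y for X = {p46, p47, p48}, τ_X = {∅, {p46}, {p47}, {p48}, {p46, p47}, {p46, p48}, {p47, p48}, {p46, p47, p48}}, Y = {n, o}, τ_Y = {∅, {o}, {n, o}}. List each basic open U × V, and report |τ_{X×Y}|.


Basis B = {∅ × ∅, {p46} × {o}, {p47} × {o}, {p48} × {o}, {p46} × {n, o}, {p46, p47} × {o}, {p46, p48} × {o}, {p47} × {n, o}, {p47, p48} × {o}, {p48} × {n, o}, {p46, p47, p48} × {o}, {p46, p47} × {n, o}, {p46, p48} × {n, o}, {p47, p48} × {n, o}, {p46, p47, p48} × {n, o}}; |τ_{X×Y}| = 27.

Enumerate products U × V with U ∈ τ_X, V ∈ τ_Y (deduplicated):
  ∅ × ∅ = {} (∅)
  {p46} × {o} = {(p46,o)}
  {p47} × {o} = {(p47,o)}
  {p48} × {o} = {(p48,o)}
  {p46} × {n, o} = {(p46,n), (p46,o)}
  {p46, p47} × {o} = {(p46,o), (p47,o)}
  {p46, p48} × {o} = {(p46,o), (p48,o)}
  {p47} × {n, o} = {(p47,n), (p47,o)}
  {p47, p48} × {o} = {(p47,o), (p48,o)}
  {p48} × {n, o} = {(p48,n), (p48,o)}
  {p46, p47, p48} × {o} = {(p46,o), (p47,o), (p48,o)}
  {p46, p47} × {n, o} = {(p46,n), (p46,o), (p47,n), (p47,o)}
  {p46, p48} × {n, o} = {(p46,n), (p46,o), (p48,n), (p48,o)}
  {p47, p48} × {n, o} = {(p47,n), (p47,o), (p48,n), (p48,o)}
  {p46, p47, p48} × {n, o} = {(p46,n), (p46,o), (p47,n), (p47,o), (p48,n), (p48,o)}
These 15 distinct sets form the basis B.
Close under arbitrary unions to get τ_{X×Y}; counting gives |τ_{X×Y}| = 27.


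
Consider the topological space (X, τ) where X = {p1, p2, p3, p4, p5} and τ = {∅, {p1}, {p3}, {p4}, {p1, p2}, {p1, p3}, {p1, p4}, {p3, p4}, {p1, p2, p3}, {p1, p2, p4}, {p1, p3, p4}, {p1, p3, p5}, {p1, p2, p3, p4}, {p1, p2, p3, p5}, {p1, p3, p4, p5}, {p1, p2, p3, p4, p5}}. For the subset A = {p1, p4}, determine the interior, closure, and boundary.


int(A) = {p1, p4}, cl(A) = {p1, p2, p4, p5}, ∂A = {p2, p5}.

Closed sets in (X, τ) are complements of opens:
  closed(X, τ) = {∅, {p2}, {p4}, {p5}, {p2, p4}, {p2, p5}, {p3, p5}, {p4, p5}, {p1, p2, p5}, {p2, p3, p5}, {p2, p4, p5}, {p3, p4, p5}, {p1, p2, p3, p5}, {p1, p2, p4, p5}, {p2, p3, p4, p5}, {p1, p2, p3, p4, p5}}.
int(A) = ⋃ {U ∈ τ : U ⊆ A}. Opens contained in A: ∅, {p1}, {p4}, {p1, p4}.
Taking the union of these: int(A) = {p1, p4}.
cl(A) = ⋂ {C closed : A ⊆ C}. Closed sets containing A: {p1, p2, p4, p5}, {p1, p2, p3, p4, p5}.
Intersecting these: cl(A) = {p1, p2, p4, p5}.
∂A = cl(A) ∖ int(A) = {p1, p2, p4, p5} ∖ {p1, p4} = {p2, p5}.


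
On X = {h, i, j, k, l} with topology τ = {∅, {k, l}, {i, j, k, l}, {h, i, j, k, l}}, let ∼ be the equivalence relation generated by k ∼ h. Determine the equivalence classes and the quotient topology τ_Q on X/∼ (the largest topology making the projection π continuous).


X/∼ = {[h=k], [i], [j], [l]}; |τ_Q| = 2.

Equivalence classes: [h=k], [i], [j], [l].
Quotient map π: X → X/∼ sends h ↦ [h=k], i ↦ [i], j ↦ [j], k ↦ [h=k], l ↦ [l].
For each subset V ⊆ X/∼, compute π^{-1}(V) ⊆ X and check whether π^{-1}(V) ∈ τ. V is open in τ_Q iff π^{-1}(V) ∈ τ.
  V = {}: π^{-1}(V) = ∅ ∈ τ ✓.
  V = {[h=k]}: π^{-1}(V) = {h, k} ∉ τ ✗.
  V = {[i]}: π^{-1}(V) = {i} ∉ τ ✗.
  V = {[h=k], [i]}: π^{-1}(V) = {h, i, k} ∉ τ ✗.
  V = {[j]}: π^{-1}(V) = {j} ∉ τ ✗.
  V = {[h=k], [j]}: π^{-1}(V) = {h, j, k} ∉ τ ✗.
  V = {[i], [j]}: π^{-1}(V) = {i, j} ∉ τ ✗.
  V = {[h=k], [i], [j]}: π^{-1}(V) = {h, i, j, k} ∉ τ ✗.
  V = {[l]}: π^{-1}(V) = {l} ∉ τ ✗.
  V = {[h=k], [l]}: π^{-1}(V) = {h, k, l} ∉ τ ✗.
  V = {[i], [l]}: π^{-1}(V) = {i, l} ∉ τ ✗.
  V = {[h=k], [i], [l]}: π^{-1}(V) = {h, i, k, l} ∉ τ ✗.
  V = {[j], [l]}: π^{-1}(V) = {j, l} ∉ τ ✗.
  V = {[h=k], [j], [l]}: π^{-1}(V) = {h, j, k, l} ∉ τ ✗.
  V = {[i], [j], [l]}: π^{-1}(V) = {i, j, l} ∉ τ ✗.
  V = {[h=k], [i], [j], [l]}: π^{-1}(V) = {h, i, j, k, l} ∈ τ ✓.
Open sets in the quotient: τ_Q = {{}, {[h=k], [i], [j], [l]}} (2 elements).


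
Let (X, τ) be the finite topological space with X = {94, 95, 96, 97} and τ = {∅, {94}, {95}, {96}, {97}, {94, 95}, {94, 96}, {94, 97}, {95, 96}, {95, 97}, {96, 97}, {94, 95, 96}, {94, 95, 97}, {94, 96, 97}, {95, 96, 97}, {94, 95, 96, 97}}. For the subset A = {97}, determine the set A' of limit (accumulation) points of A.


A' = ∅

For each x ∈ X, list the open sets U ∈ τ with x ∈ U, then check whether U ∩ (A ∖ {x}) ≠ ∅ for every such U.
  x = 94: open {94} ∋ x has {94} ∩ (A ∖ {94}) = ∅, so x is NOT a limit point.
  x = 95: open {95} ∋ x has {95} ∩ (A ∖ {95}) = ∅, so x is NOT a limit point.
  x = 96: open {96} ∋ x has {96} ∩ (A ∖ {96}) = ∅, so x is NOT a limit point.
  x = 97: open {97} ∋ x has {97} ∩ (A ∖ {97}) = ∅, so x is NOT a limit point.
Collecting: A' = ∅.


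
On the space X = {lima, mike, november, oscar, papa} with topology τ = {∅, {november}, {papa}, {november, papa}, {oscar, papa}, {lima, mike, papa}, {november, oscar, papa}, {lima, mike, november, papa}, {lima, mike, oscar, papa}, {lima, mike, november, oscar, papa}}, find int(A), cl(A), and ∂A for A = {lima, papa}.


int(A) = {papa}, cl(A) = {lima, mike, oscar, papa}, ∂A = {lima, mike, oscar}.

Closed sets in (X, τ) are complements of opens:
  closed(X, τ) = {∅, {november}, {oscar}, {lima, mike}, {november, oscar}, {lima, mike, november}, {lima, mike, oscar}, {lima, mike, november, oscar}, {lima, mike, oscar, papa}, {lima, mike, november, oscar, papa}}.
int(A) = ⋃ {U ∈ τ : U ⊆ A}. Opens contained in A: ∅, {papa}.
Taking the union of these: int(A) = {papa}.
cl(A) = ⋂ {C closed : A ⊆ C}. Closed sets containing A: {lima, mike, oscar, papa}, {lima, mike, november, oscar, papa}.
Intersecting these: cl(A) = {lima, mike, oscar, papa}.
∂A = cl(A) ∖ int(A) = {lima, mike, oscar, papa} ∖ {papa} = {lima, mike, oscar}.


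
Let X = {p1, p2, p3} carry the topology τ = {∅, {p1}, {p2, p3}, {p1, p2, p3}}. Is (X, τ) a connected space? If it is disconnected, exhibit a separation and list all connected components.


(X, τ) is disconnected; components = [{p1}, {p2, p3}].

Find clopen sets (U ∈ τ with X ∖ U ∈ τ):
  U = ∅, X ∖ U = {p1, p2, p3} — both open, so U is clopen.
  U = {p1}, X ∖ U = {p2, p3} — both open, so U is clopen.
  U = {p2, p3}, X ∖ U = {p1} — both open, so U is clopen.
  U = {p1, p2, p3}, X ∖ U = ∅ — both open, so U is clopen.
Nontrivial clopen(s) exist: e.g. {p2, p3}. So (X, τ) is disconnected.
Compute connected components by grouping points that agree on all clopens:
  component: {p1}
  component: {p2, p3}


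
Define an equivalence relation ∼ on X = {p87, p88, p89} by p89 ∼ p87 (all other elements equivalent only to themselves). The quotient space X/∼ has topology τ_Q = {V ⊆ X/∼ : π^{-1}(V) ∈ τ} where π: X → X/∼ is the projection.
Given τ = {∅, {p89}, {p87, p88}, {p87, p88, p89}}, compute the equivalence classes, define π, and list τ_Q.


X/∼ = {[p87=p89], [p88]}; |τ_Q| = 2.

Equivalence classes: [p87=p89], [p88].
Quotient map π: X → X/∼ sends p87 ↦ [p87=p89], p88 ↦ [p88], p89 ↦ [p87=p89].
For each subset V ⊆ X/∼, compute π^{-1}(V) ⊆ X and check whether π^{-1}(V) ∈ τ. V is open in τ_Q iff π^{-1}(V) ∈ τ.
  V = {}: π^{-1}(V) = ∅ ∈ τ ✓.
  V = {[p87=p89]}: π^{-1}(V) = {p87, p89} ∉ τ ✗.
  V = {[p88]}: π^{-1}(V) = {p88} ∉ τ ✗.
  V = {[p87=p89], [p88]}: π^{-1}(V) = {p87, p88, p89} ∈ τ ✓.
Open sets in the quotient: τ_Q = {{}, {[p87=p89], [p88]}} (2 elements).


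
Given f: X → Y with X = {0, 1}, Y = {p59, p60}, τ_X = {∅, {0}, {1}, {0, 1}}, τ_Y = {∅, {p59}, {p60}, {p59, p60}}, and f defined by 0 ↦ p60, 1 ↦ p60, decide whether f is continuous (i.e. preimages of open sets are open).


f IS continuous.

Compute f^{-1}(U) for each U ∈ τ_Y:
  U = ∅: f^{-1}(U) = ∅ ∈ τ_X ✓.
  U = {p59}: f^{-1}(U) = ∅ ∈ τ_X ✓.
  U = {p60}: f^{-1}(U) = {0, 1} ∈ τ_X ✓.
  U = {p59, p60}: f^{-1}(U) = {0, 1} ∈ τ_X ✓.
Every preimage lies in τ_X, so f IS continuous.


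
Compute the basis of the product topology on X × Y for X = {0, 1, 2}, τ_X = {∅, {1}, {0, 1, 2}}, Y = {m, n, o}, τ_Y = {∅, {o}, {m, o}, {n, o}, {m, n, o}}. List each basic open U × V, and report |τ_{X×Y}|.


Basis B = {∅ × ∅, {1} × {o}, {1} × {m, o}, {1} × {n, o}, {0, 1, 2} × {o}, {1} × {m, n, o}, {0, 1, 2} × {m, o}, {0, 1, 2} × {n, o}, {0, 1, 2} × {m, n, o}}; |τ_{X×Y}| = 14.

Enumerate products U × V with U ∈ τ_X, V ∈ τ_Y (deduplicated):
  ∅ × ∅ = {} (∅)
  {1} × {o} = {(1,o)}
  {1} × {m, o} = {(1,m), (1,o)}
  {1} × {n, o} = {(1,n), (1,o)}
  {0, 1, 2} × {o} = {(0,o), (1,o), (2,o)}
  {1} × {m, n, o} = {(1,m), (1,n), (1,o)}
  {0, 1, 2} × {m, o} = {(0,m), (0,o), (1,m), (1,o), (2,m), (2,o)}
  {0, 1, 2} × {n, o} = {(0,n), (0,o), (1,n), (1,o), (2,n), (2,o)}
  {0, 1, 2} × {m, n, o} = {(0,m), (0,n), (0,o), (1,m), (1,n), (1,o), (2,m), (2,n), (2,o)}
These 9 distinct sets form the basis B.
Close under arbitrary unions to get τ_{X×Y}; counting gives |τ_{X×Y}| = 14.


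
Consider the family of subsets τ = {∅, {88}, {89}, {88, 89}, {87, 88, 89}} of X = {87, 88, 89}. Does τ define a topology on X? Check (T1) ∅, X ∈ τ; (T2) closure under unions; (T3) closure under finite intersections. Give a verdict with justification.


τ IS a topology on X.

Axiom (T1): ∅ ∈ τ? Yes; X ∈ τ? Yes.
Axiom (T2/T3): check pairwise unions and intersections of members of τ.
All pairwise intersections and unions checked — each lies in τ. Therefore τ satisfies (T1), (T2), (T3): it IS a topology on X.


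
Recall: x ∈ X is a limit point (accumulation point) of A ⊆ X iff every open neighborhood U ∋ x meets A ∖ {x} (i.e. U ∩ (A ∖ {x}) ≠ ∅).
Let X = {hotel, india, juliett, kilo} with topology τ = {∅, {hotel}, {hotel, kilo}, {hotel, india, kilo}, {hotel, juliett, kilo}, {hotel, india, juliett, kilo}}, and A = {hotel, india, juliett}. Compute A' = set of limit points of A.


A' = {india, juliett, kilo}

For each x ∈ X, list the open sets U ∈ τ with x ∈ U, then check whether U ∩ (A ∖ {x}) ≠ ∅ for every such U.
  x = hotel: open {hotel} ∋ x has {hotel} ∩ (A ∖ {hotel}) = ∅, so x is NOT a limit point.
  x = india: opens ∋ x are {hotel, india, kilo}, {hotel, india, juliett, kilo}; each meets A ∖ {india}, so x IS a limit point.
  x = juliett: opens ∋ x are {hotel, juliett, kilo}, {hotel, india, juliett, kilo}; each meets A ∖ {juliett}, so x IS a limit point.
  x = kilo: opens ∋ x are {hotel, kilo}, {hotel, india, kilo}, {hotel, juliett, kilo}, {hotel, india, juliett, kilo}; each meets A ∖ {kilo}, so x IS a limit point.
Collecting: A' = {india, juliett, kilo}.


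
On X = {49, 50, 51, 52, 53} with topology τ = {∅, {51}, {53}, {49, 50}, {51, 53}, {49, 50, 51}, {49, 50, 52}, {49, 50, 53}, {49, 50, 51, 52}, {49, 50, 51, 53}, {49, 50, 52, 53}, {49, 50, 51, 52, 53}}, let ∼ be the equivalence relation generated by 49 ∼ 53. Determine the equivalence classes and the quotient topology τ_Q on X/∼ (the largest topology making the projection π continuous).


X/∼ = {[49=53], [50], [51], [52]}; |τ_Q| = 6.

Equivalence classes: [49=53], [50], [51], [52].
Quotient map π: X → X/∼ sends 49 ↦ [49=53], 50 ↦ [50], 51 ↦ [51], 52 ↦ [52], 53 ↦ [49=53].
For each subset V ⊆ X/∼, compute π^{-1}(V) ⊆ X and check whether π^{-1}(V) ∈ τ. V is open in τ_Q iff π^{-1}(V) ∈ τ.
  V = {}: π^{-1}(V) = ∅ ∈ τ ✓.
  V = {[49=53]}: π^{-1}(V) = {49, 53} ∉ τ ✗.
  V = {[50]}: π^{-1}(V) = {50} ∉ τ ✗.
  V = {[49=53], [50]}: π^{-1}(V) = {49, 50, 53} ∈ τ ✓.
  V = {[51]}: π^{-1}(V) = {51} ∈ τ ✓.
  V = {[49=53], [51]}: π^{-1}(V) = {49, 51, 53} ∉ τ ✗.
  V = {[50], [51]}: π^{-1}(V) = {50, 51} ∉ τ ✗.
  V = {[49=53], [50], [51]}: π^{-1}(V) = {49, 50, 51, 53} ∈ τ ✓.
  V = {[52]}: π^{-1}(V) = {52} ∉ τ ✗.
  V = {[49=53], [52]}: π^{-1}(V) = {49, 52, 53} ∉ τ ✗.
  V = {[50], [52]}: π^{-1}(V) = {50, 52} ∉ τ ✗.
  V = {[49=53], [50], [52]}: π^{-1}(V) = {49, 50, 52, 53} ∈ τ ✓.
  V = {[51], [52]}: π^{-1}(V) = {51, 52} ∉ τ ✗.
  V = {[49=53], [51], [52]}: π^{-1}(V) = {49, 51, 52, 53} ∉ τ ✗.
  V = {[50], [51], [52]}: π^{-1}(V) = {50, 51, 52} ∉ τ ✗.
  V = {[49=53], [50], [51], [52]}: π^{-1}(V) = {49, 50, 51, 52, 53} ∈ τ ✓.
Open sets in the quotient: τ_Q = {{}, {[49=53], [50]}, {[51]}, {[49=53], [50], [51]}, {[49=53], [50], [52]}, {[49=53], [50], [51], [52]}} (6 elements).


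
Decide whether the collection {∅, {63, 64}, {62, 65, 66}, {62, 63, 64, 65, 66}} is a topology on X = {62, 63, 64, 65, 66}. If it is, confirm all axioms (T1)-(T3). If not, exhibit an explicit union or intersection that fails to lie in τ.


τ IS a topology on X.

Axiom (T1): ∅ ∈ τ? Yes; X ∈ τ? Yes.
Axiom (T2/T3): check pairwise unions and intersections of members of τ.
All pairwise intersections and unions checked — each lies in τ. Therefore τ satisfies (T1), (T2), (T3): it IS a topology on X.


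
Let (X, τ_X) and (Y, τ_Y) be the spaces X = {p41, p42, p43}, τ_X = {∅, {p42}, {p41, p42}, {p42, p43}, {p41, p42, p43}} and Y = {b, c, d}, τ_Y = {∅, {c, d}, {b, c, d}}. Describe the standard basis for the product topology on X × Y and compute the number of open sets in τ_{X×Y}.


Basis B = {∅ × ∅, {p42} × {c, d}, {p42} × {b, c, d}, {p41, p42} × {c, d}, {p42, p43} × {c, d}, {p41, p42} × {b, c, d}, {p41, p42, p43} × {c, d}, {p42, p43} × {b, c, d}, {p41, p42, p43} × {b, c, d}}; |τ_{X×Y}| = 14.

Enumerate products U × V with U ∈ τ_X, V ∈ τ_Y (deduplicated):
  ∅ × ∅ = {} (∅)
  {p42} × {c, d} = {(p42,c), (p42,d)}
  {p42} × {b, c, d} = {(p42,b), (p42,c), (p42,d)}
  {p41, p42} × {c, d} = {(p41,c), (p41,d), (p42,c), (p42,d)}
  {p42, p43} × {c, d} = {(p42,c), (p42,d), (p43,c), (p43,d)}
  {p41, p42} × {b, c, d} = {(p41,b), (p41,c), (p41,d), (p42,b), (p42,c), (p42,d)}
  {p41, p42, p43} × {c, d} = {(p41,c), (p41,d), (p42,c), (p42,d), (p43,c), (p43,d)}
  {p42, p43} × {b, c, d} = {(p42,b), (p42,c), (p42,d), (p43,b), (p43,c), (p43,d)}
  {p41, p42, p43} × {b, c, d} = {(p41,b), (p41,c), (p41,d), (p42,b), (p42,c), (p42,d), (p43,b), (p43,c), (p43,d)}
These 9 distinct sets form the basis B.
Close under arbitrary unions to get τ_{X×Y}; counting gives |τ_{X×Y}| = 14.


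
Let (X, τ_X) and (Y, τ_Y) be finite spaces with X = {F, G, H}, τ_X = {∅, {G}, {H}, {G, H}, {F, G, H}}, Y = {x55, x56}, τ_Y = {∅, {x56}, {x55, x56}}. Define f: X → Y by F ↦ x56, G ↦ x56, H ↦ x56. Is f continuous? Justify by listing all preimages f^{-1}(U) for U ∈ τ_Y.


f IS continuous.

Compute f^{-1}(U) for each U ∈ τ_Y:
  U = ∅: f^{-1}(U) = ∅ ∈ τ_X ✓.
  U = {x56}: f^{-1}(U) = {F, G, H} ∈ τ_X ✓.
  U = {x55, x56}: f^{-1}(U) = {F, G, H} ∈ τ_X ✓.
Every preimage lies in τ_X, so f IS continuous.


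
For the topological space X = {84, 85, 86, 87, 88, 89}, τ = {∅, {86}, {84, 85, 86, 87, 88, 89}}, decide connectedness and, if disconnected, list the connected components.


(X, τ) is connected.

Find clopen sets (U ∈ τ with X ∖ U ∈ τ):
  U = ∅, X ∖ U = {84, 85, 86, 87, 88, 89} — both open, so U is clopen.
  U = {84, 85, 86, 87, 88, 89}, X ∖ U = ∅ — both open, so U is clopen.
Only trivial clopens (∅ and X) exist, so (X, τ) is connected.
Compute connected components by grouping points that agree on all clopens:
  component: {84, 85, 86, 87, 88, 89}


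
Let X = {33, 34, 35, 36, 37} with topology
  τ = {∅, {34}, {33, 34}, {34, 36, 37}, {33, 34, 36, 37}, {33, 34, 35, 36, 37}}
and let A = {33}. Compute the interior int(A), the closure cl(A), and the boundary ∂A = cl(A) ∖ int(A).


int(A) = ∅, cl(A) = {33, 35}, ∂A = {33, 35}.

Closed sets in (X, τ) are complements of opens:
  closed(X, τ) = {∅, {35}, {33, 35}, {35, 36, 37}, {33, 35, 36, 37}, {33, 34, 35, 36, 37}}.
int(A) = ⋃ {U ∈ τ : U ⊆ A}. Opens contained in A: ∅.
Taking the union of these: int(A) = ∅.
cl(A) = ⋂ {C closed : A ⊆ C}. Closed sets containing A: {33, 35}, {33, 35, 36, 37}, {33, 34, 35, 36, 37}.
Intersecting these: cl(A) = {33, 35}.
∂A = cl(A) ∖ int(A) = {33, 35} ∖ ∅ = {33, 35}.


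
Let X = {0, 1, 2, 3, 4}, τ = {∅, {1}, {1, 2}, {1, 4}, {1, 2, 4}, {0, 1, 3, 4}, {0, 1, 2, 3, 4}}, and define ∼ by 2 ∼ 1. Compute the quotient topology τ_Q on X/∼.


X/∼ = {[0], [1=2], [3], [4]}; |τ_Q| = 4.

Equivalence classes: [0], [1=2], [3], [4].
Quotient map π: X → X/∼ sends 0 ↦ [0], 1 ↦ [1=2], 2 ↦ [1=2], 3 ↦ [3], 4 ↦ [4].
For each subset V ⊆ X/∼, compute π^{-1}(V) ⊆ X and check whether π^{-1}(V) ∈ τ. V is open in τ_Q iff π^{-1}(V) ∈ τ.
  V = {}: π^{-1}(V) = ∅ ∈ τ ✓.
  V = {[0]}: π^{-1}(V) = {0} ∉ τ ✗.
  V = {[1=2]}: π^{-1}(V) = {1, 2} ∈ τ ✓.
  V = {[0], [1=2]}: π^{-1}(V) = {0, 1, 2} ∉ τ ✗.
  V = {[3]}: π^{-1}(V) = {3} ∉ τ ✗.
  V = {[0], [3]}: π^{-1}(V) = {0, 3} ∉ τ ✗.
  V = {[1=2], [3]}: π^{-1}(V) = {1, 2, 3} ∉ τ ✗.
  V = {[0], [1=2], [3]}: π^{-1}(V) = {0, 1, 2, 3} ∉ τ ✗.
  V = {[4]}: π^{-1}(V) = {4} ∉ τ ✗.
  V = {[0], [4]}: π^{-1}(V) = {0, 4} ∉ τ ✗.
  V = {[1=2], [4]}: π^{-1}(V) = {1, 2, 4} ∈ τ ✓.
  V = {[0], [1=2], [4]}: π^{-1}(V) = {0, 1, 2, 4} ∉ τ ✗.
  V = {[3], [4]}: π^{-1}(V) = {3, 4} ∉ τ ✗.
  V = {[0], [3], [4]}: π^{-1}(V) = {0, 3, 4} ∉ τ ✗.
  V = {[1=2], [3], [4]}: π^{-1}(V) = {1, 2, 3, 4} ∉ τ ✗.
  V = {[0], [1=2], [3], [4]}: π^{-1}(V) = {0, 1, 2, 3, 4} ∈ τ ✓.
Open sets in the quotient: τ_Q = {{}, {[1=2]}, {[1=2], [4]}, {[0], [1=2], [3], [4]}} (4 elements).


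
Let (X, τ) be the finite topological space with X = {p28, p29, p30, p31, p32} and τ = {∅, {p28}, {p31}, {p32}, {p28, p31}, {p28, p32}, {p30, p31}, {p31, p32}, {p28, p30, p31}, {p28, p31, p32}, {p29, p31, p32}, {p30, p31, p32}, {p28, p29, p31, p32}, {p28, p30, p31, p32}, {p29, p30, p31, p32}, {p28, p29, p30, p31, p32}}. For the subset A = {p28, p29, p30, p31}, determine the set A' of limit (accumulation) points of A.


A' = {p29, p30}

For each x ∈ X, list the open sets U ∈ τ with x ∈ U, then check whether U ∩ (A ∖ {x}) ≠ ∅ for every such U.
  x = p28: open {p28} ∋ x has {p28} ∩ (A ∖ {p28}) = ∅, so x is NOT a limit point.
  x = p29: opens ∋ x are {p29, p31, p32}, {p28, p29, p31, p32}, {p29, p30, p31, p32}, {p28, p29, p30, p31, p32}; each meets A ∖ {p29}, so x IS a limit point.
  x = p30: opens ∋ x are {p30, p31}, {p28, p30, p31}, {p30, p31, p32}, {p28, p30, p31, p32}, {p29, p30, p31, p32}, {p28, p29, p30, p31, p32}; each meets A ∖ {p30}, so x IS a limit point.
  x = p31: open {p31} ∋ x has {p31} ∩ (A ∖ {p31}) = ∅, so x is NOT a limit point.
  x = p32: open {p32} ∋ x has {p32} ∩ (A ∖ {p32}) = ∅, so x is NOT a limit point.
Collecting: A' = {p29, p30}.
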